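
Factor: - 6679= - 6679^1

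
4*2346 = 9384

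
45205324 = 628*71983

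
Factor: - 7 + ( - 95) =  - 2^1 * 3^1 * 17^1= -  102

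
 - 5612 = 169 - 5781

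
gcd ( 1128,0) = 1128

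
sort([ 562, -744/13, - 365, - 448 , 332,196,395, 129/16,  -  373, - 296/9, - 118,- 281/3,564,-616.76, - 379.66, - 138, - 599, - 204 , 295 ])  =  [-616.76, - 599, - 448, - 379.66, - 373, - 365, - 204, - 138, -118, - 281/3 , - 744/13, - 296/9,129/16,196,295,332 , 395 , 562,564 ]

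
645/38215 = 129/7643 = 0.02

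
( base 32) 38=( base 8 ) 150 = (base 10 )104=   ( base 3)10212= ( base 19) 59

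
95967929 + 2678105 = 98646034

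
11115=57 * 195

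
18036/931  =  19 + 347/931 = 19.37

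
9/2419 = 9/2419 = 0.00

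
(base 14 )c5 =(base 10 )173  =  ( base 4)2231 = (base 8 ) 255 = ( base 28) 65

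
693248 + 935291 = 1628539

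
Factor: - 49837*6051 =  - 301563687 =-3^1*19^1*43^1 * 61^1*2017^1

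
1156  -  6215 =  - 5059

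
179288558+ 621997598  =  801286156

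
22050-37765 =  -15715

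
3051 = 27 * 113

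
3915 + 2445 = 6360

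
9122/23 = 9122/23= 396.61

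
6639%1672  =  1623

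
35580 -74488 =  - 38908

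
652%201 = 49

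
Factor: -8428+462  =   - 2^1 * 7^1*569^1 = -  7966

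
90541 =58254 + 32287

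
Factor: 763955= 5^1*152791^1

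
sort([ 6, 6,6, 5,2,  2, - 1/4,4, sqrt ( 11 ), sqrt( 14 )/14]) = [ - 1/4, sqrt(14)/14,2, 2,sqrt(11 ),4, 5,6, 6, 6] 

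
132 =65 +67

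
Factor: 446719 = 7^1*13^1*4909^1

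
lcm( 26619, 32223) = 612237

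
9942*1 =9942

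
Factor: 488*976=476288=2^7*61^2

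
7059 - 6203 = 856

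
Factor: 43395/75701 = 3^1*5^1*11^1*17^( - 1)*61^( - 1)*73^( - 1 )*263^1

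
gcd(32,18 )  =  2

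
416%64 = 32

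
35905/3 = 11968 +1/3 = 11968.33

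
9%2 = 1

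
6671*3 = 20013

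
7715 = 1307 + 6408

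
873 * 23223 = 20273679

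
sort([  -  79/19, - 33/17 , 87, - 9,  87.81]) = [ - 9, -79/19, - 33/17, 87, 87.81]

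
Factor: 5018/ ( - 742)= -7^( - 1)*13^1*53^( - 1 ) * 193^1 = -  2509/371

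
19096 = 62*308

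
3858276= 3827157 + 31119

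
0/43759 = 0 = 0.00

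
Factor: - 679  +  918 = 239^1 =239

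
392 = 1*392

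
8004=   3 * 2668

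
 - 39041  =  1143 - 40184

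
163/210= 163/210=0.78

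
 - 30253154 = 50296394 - 80549548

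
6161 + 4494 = 10655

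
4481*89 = 398809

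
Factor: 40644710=2^1*5^1*79^1 * 51449^1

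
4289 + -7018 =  - 2729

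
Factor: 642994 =2^1*11^2*2657^1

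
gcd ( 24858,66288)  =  8286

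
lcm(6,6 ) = 6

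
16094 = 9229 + 6865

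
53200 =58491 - 5291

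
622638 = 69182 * 9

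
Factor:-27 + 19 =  - 8  =  - 2^3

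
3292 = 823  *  4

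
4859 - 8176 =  - 3317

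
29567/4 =7391 + 3/4= 7391.75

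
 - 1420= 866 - 2286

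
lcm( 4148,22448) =381616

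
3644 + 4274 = 7918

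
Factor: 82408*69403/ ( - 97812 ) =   -  1429840606/24453  =  - 2^1 * 3^(-2)*11^( - 1 )*13^(  -  1 ) * 19^(-1)*10301^1*69403^1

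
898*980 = 880040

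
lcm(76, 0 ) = 0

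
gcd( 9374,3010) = 86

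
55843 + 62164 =118007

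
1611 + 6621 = 8232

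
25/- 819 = - 25/819 = - 0.03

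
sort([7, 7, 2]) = [2 , 7, 7]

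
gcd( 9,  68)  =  1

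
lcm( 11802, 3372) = 23604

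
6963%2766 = 1431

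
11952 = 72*166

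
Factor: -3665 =-5^1*733^1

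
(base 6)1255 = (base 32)A3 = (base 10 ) 323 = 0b101000011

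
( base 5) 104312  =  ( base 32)3JR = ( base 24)6AB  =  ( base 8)7173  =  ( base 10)3707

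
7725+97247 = 104972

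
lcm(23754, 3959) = 23754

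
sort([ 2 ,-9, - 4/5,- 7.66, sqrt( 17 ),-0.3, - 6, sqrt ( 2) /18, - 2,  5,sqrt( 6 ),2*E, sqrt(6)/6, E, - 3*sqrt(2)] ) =[ - 9, - 7.66,- 6, - 3*sqrt( 2), - 2, - 4/5,-0.3,sqrt( 2) /18, sqrt( 6)/6,2 , sqrt( 6),E,sqrt ( 17), 5, 2*E ]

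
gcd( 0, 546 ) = 546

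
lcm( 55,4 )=220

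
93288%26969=12381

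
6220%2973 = 274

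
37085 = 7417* 5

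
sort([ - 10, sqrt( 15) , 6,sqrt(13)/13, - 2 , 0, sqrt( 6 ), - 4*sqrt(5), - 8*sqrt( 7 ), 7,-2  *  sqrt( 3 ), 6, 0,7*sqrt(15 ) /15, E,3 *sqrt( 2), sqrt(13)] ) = [ - 8*sqrt( 7), - 10, - 4*sqrt ( 5), - 2*sqrt( 3), - 2, 0, 0,sqrt ( 13)/13,7*sqrt(15)/15, sqrt(6) , E , sqrt(13), sqrt( 15), 3 * sqrt( 2 ), 6, 6,7 ]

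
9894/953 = 9894/953 = 10.38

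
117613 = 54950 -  - 62663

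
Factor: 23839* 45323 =1080454997= 31^1 * 61^1 * 743^1 * 769^1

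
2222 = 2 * 1111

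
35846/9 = 35846/9 =3982.89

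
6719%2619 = 1481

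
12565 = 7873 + 4692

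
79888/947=84 +340/947 = 84.36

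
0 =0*7924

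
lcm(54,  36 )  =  108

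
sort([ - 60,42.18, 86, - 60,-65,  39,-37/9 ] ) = [  -  65, - 60, - 60, - 37/9, 39, 42.18 , 86 ] 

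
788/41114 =394/20557 =0.02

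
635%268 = 99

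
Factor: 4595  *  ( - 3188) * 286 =-4189573960 = - 2^3*5^1*11^1*13^1 * 797^1 * 919^1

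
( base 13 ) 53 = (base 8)104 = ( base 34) 20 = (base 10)68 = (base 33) 22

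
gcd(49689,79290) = 9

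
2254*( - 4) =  - 9016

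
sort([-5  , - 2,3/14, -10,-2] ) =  [- 10,-5 , - 2,-2,3/14]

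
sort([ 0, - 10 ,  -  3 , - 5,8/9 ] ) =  [- 10, - 5,- 3,0,8/9] 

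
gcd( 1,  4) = 1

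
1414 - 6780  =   - 5366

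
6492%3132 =228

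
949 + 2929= 3878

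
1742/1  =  1742 = 1742.00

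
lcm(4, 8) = 8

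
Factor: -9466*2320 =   -  21961120  =  - 2^5*5^1*29^1*4733^1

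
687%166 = 23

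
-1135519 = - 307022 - 828497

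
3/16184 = 3/16184=0.00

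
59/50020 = 59/50020 = 0.00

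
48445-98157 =-49712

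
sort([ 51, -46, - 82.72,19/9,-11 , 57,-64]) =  [ - 82.72, - 64 ,-46,-11,19/9,51,57 ] 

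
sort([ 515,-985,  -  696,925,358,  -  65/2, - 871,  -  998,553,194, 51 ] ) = [ -998, -985, - 871, - 696, - 65/2,  51,194, 358, 515,  553,925] 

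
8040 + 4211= 12251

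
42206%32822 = 9384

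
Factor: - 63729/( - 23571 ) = 73/27 = 3^( - 3 )*73^1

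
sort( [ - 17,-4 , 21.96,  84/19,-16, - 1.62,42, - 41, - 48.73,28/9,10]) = [ - 48.73, - 41, - 17, - 16, - 4, - 1.62,28/9,84/19,10,  21.96,  42]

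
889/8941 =889/8941 = 0.10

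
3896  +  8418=12314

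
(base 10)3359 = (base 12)1b3b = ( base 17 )BAA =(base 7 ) 12536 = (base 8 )6437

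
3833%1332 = 1169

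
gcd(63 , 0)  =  63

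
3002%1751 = 1251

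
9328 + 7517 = 16845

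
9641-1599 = 8042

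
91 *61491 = 5595681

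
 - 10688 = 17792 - 28480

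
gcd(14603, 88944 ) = 17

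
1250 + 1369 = 2619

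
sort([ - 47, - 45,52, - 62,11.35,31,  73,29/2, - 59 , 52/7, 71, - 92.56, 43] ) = [ - 92.56 ,-62 , - 59, - 47,-45,52/7 , 11.35 , 29/2, 31, 43, 52,71, 73] 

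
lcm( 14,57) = 798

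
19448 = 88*221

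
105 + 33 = 138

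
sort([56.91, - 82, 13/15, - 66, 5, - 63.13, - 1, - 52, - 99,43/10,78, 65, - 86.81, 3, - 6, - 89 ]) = [ - 99,-89,- 86.81, - 82,-66, - 63.13, - 52, - 6, - 1,13/15,3 , 43/10,5, 56.91,65, 78 ] 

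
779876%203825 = 168401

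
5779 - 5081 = 698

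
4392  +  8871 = 13263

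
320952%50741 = 16506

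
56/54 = 28/27= 1.04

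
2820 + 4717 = 7537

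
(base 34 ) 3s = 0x82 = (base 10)130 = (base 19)6g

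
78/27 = 26/9 = 2.89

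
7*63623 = 445361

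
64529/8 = 64529/8 = 8066.12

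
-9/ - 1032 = 3/344 = 0.01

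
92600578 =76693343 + 15907235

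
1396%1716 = 1396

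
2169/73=2169/73 = 29.71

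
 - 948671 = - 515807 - 432864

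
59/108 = 59/108  =  0.55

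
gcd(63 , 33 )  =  3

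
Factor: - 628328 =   -  2^3 * 78541^1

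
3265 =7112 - 3847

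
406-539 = -133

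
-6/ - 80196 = 1/13366=0.00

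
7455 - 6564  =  891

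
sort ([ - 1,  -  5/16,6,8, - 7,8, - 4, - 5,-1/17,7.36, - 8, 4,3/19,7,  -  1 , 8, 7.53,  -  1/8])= [  -  8, - 7, - 5, - 4, -1, - 1,-5/16, - 1/8, - 1/17, 3/19,4,6,  7,7.36,  7.53, 8,8,8]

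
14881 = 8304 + 6577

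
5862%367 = 357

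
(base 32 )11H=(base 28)1A9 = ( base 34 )vj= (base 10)1073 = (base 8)2061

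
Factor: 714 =2^1 * 3^1*7^1*17^1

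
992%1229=992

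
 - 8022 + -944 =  - 8966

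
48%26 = 22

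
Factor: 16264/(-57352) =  - 19^1*67^(  -  1) = - 19/67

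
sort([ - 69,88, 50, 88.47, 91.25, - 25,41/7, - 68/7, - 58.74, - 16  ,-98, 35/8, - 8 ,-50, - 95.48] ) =[ - 98 , - 95.48,-69 ,-58.74,-50,-25,-16, - 68/7, - 8, 35/8, 41/7, 50 , 88,  88.47, 91.25]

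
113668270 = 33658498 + 80009772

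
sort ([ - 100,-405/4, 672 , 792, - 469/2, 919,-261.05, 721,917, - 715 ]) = [  -  715,-261.05 , - 469/2, - 405/4, - 100, 672, 721,792,917,919]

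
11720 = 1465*8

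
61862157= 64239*963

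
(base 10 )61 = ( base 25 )2b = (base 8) 75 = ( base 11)56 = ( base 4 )331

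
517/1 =517=517.00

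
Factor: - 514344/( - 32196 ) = 2^1*29^1 * 739^1 * 2683^( -1 ) = 42862/2683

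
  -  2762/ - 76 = 1381/38= 36.34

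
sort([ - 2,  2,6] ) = [ - 2, 2,6 ]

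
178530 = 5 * 35706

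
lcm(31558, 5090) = 157790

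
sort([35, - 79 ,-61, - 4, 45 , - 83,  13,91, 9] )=[-83 ,-79, - 61,- 4 , 9, 13, 35 , 45,91]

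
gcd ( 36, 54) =18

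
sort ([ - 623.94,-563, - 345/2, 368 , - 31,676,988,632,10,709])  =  [ - 623.94, - 563, - 345/2,-31,10, 368,632, 676,709,988] 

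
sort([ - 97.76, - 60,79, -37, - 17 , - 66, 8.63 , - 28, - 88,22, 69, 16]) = [-97.76,-88,- 66 ,-60, - 37,-28,-17, 8.63, 16, 22,  69, 79]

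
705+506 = 1211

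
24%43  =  24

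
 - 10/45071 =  -1+45061/45071 =-0.00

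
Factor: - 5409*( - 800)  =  2^5*3^2*5^2 * 601^1 = 4327200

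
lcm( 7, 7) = 7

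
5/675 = 1/135 = 0.01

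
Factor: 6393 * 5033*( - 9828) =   -  2^2 * 3^4 *7^2*13^1 * 719^1 * 2131^1 = - 316225423332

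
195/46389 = 65/15463=0.00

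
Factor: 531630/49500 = 537/50 = 2^( - 1 )*3^1*5^(-2)*179^1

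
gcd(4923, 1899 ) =9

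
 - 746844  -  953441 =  - 1700285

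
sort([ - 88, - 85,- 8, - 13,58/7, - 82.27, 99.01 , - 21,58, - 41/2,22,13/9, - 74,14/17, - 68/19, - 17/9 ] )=[ - 88,-85, - 82.27, - 74,-21, - 41/2, - 13, - 8,-68/19,-17/9, 14/17, 13/9,58/7, 22, 58,99.01 ] 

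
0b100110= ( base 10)38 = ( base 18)22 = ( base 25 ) 1d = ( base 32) 16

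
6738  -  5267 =1471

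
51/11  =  4+7/11 = 4.64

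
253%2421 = 253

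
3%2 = 1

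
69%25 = 19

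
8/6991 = 8/6991= 0.00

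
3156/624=263/52=5.06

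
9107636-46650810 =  - 37543174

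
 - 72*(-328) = 23616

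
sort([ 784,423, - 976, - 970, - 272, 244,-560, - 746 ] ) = [ - 976, - 970 , - 746, - 560,-272,244, 423 , 784 ] 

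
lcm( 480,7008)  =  35040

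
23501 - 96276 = -72775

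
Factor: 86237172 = 2^2*3^2*7^1*342211^1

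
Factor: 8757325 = 5^2*350293^1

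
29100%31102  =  29100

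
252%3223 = 252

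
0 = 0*5218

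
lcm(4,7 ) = 28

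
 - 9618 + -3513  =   - 13131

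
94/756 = 47/378 = 0.12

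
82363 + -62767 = 19596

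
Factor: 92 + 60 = 2^3*19^1 = 152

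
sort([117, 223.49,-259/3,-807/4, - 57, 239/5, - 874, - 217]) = [-874,-217 , - 807/4, -259/3, - 57, 239/5,117, 223.49]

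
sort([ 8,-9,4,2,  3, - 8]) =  [ - 9, - 8, 2,3,4,8 ]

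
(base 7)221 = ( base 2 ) 1110001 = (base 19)5I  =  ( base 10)113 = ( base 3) 11012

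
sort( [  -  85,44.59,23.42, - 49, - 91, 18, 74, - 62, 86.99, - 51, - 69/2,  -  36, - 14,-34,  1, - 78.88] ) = [  -  91, - 85, - 78.88 , - 62, - 51, - 49, - 36, -69/2,  -  34, - 14,  1 , 18,23.42,44.59,74,  86.99 ]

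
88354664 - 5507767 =82846897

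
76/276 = 19/69 = 0.28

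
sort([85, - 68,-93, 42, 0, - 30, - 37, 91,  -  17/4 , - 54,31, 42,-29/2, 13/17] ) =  [-93, - 68,-54, - 37 , - 30, - 29/2,-17/4, 0, 13/17, 31,42 , 42, 85 , 91 ]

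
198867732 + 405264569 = 604132301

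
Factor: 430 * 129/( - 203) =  - 2^1*3^1*5^1*7^( - 1)*29^( - 1 )*43^2=- 55470/203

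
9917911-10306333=-388422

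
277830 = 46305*6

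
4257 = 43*99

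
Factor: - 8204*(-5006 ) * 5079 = 2^3*3^1 * 7^1*293^1*1693^1*2503^1=   208590588696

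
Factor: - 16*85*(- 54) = 73440 = 2^5 * 3^3*5^1 * 17^1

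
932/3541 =932/3541 = 0.26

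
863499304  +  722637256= 1586136560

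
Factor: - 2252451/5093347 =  - 3^1 * 7^( -1)*727621^( - 1) *750817^1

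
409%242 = 167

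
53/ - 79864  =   - 1 + 79811/79864 = - 0.00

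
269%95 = 79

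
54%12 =6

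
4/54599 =4/54599 = 0.00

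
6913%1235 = 738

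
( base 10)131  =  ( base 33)3W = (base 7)245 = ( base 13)A1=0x83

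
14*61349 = 858886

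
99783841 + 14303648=114087489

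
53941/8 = 53941/8  =  6742.62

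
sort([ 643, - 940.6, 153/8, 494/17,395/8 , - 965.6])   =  [-965.6, - 940.6, 153/8,494/17, 395/8, 643 ] 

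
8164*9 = 73476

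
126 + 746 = 872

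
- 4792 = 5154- 9946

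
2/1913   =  2/1913 = 0.00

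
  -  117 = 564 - 681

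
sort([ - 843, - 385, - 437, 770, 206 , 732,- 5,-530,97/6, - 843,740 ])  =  [-843, - 843  , - 530, - 437, - 385,-5, 97/6, 206, 732, 740, 770]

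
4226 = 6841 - 2615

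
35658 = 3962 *9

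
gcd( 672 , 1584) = 48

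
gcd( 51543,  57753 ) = 621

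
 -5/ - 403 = 5/403 = 0.01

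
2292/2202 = 382/367= 1.04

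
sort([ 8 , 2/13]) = [2/13,8]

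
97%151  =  97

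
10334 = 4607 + 5727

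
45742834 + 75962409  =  121705243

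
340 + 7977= 8317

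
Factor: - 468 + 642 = 174 = 2^1* 3^1*29^1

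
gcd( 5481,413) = 7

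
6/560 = 3/280=0.01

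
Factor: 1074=2^1*3^1*179^1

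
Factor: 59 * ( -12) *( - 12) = 2^4 * 3^2 * 59^1  =  8496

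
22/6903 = 22/6903 = 0.00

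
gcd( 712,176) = 8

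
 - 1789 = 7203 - 8992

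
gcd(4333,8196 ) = 1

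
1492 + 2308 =3800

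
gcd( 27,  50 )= 1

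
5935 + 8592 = 14527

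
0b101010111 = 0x157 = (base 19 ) i1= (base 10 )343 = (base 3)110201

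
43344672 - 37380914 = 5963758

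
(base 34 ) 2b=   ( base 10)79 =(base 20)3J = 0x4F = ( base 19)43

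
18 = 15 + 3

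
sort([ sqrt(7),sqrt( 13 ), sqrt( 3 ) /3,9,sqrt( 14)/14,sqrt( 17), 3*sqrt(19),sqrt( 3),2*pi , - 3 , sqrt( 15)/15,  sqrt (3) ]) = [ -3,  sqrt( 15 ) /15,sqrt(14)/14, sqrt(3)/3,sqrt( 3),sqrt ( 3 ),sqrt(7 ),sqrt( 13)  ,  sqrt( 17),2 * pi, 9,3 * sqrt(19 )]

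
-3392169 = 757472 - 4149641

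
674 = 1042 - 368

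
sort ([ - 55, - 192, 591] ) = [ - 192, - 55, 591]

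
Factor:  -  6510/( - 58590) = 3^( - 2 ) = 1/9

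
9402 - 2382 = 7020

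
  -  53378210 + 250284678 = 196906468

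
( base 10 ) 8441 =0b10000011111001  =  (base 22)H9F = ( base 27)BFH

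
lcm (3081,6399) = 83187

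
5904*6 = 35424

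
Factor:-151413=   -  3^1*41^1*1231^1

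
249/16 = 15 + 9/16 = 15.56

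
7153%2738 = 1677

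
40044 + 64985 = 105029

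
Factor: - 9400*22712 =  - 213492800 = - 2^6 * 5^2 * 17^1 * 47^1 * 167^1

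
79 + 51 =130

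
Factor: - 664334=-2^1*11^1 *30197^1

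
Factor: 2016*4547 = 9166752 = 2^5*3^2 * 7^1 * 4547^1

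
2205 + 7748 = 9953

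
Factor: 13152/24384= 137/254= 2^( - 1)* 127^ ( - 1 )*137^1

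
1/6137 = 1/6137 = 0.00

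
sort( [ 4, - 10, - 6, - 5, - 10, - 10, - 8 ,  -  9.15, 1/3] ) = [ - 10,-10 ,  -  10, - 9.15, - 8, - 6, - 5,  1/3,4] 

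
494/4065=494/4065= 0.12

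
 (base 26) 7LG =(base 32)55e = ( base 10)5294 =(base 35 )4B9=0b1010010101110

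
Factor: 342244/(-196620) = - 3^( - 1 )*5^(-1)*7^1*17^1*29^ ( - 1) * 113^(-1 )*719^1 = - 85561/49155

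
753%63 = 60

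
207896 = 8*25987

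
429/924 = 13/28 = 0.46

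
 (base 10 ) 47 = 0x2f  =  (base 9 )52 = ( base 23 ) 21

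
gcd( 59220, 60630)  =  1410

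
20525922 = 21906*937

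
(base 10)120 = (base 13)93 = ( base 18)6c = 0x78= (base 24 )50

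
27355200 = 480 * 56990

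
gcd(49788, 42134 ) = 2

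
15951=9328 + 6623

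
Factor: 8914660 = 2^2*5^1* 269^1* 1657^1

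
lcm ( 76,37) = 2812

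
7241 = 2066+5175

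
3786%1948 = 1838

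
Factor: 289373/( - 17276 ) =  - 2^ ( - 2 )*67^1 = - 67/4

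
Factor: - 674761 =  - 674761^1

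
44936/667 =44936/667= 67.37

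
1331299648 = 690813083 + 640486565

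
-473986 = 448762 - 922748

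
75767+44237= 120004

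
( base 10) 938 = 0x3AA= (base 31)U8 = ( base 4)32222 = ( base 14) 4b0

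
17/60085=17/60085 = 0.00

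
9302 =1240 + 8062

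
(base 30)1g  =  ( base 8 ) 56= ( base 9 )51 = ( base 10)46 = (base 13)37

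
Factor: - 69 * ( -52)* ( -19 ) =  - 68172 = - 2^2*3^1 * 13^1*19^1*23^1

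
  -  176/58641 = -16/5331 = -  0.00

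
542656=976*556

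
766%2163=766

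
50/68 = 25/34 = 0.74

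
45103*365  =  16462595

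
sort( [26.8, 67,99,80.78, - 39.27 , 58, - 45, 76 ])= [ - 45,-39.27,26.8, 58,67,  76,80.78,99] 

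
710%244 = 222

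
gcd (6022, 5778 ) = 2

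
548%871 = 548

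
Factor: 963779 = 963779^1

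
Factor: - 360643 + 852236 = 491593= 491593^1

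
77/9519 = 77/9519 = 0.01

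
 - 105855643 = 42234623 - 148090266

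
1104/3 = 368 = 368.00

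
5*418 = 2090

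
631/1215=631/1215 = 0.52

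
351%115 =6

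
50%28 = 22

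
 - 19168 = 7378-26546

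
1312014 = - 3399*( - 386) 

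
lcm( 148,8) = 296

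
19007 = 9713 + 9294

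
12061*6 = 72366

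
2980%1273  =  434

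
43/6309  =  43/6309 = 0.01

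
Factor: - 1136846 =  - 2^1*19^1*29917^1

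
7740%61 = 54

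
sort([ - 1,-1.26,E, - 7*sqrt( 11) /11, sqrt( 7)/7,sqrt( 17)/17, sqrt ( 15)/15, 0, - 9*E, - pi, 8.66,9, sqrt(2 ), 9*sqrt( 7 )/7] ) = [ - 9*E, - pi, - 7*sqrt ( 11 ) /11, - 1.26,-1 , 0, sqrt (17)/17, sqrt(15)/15, sqrt(7)/7, sqrt (2), E, 9  *sqrt(7)/7, 8.66,9 ] 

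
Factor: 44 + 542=2^1*293^1 = 586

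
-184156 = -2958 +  - 181198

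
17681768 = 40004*442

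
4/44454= 2/22227 = 0.00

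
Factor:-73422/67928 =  - 36711/33964 = -2^ ( -2 )*3^2*7^ ( - 1)*1213^(  -  1 )* 4079^1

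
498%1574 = 498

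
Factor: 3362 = 2^1*41^2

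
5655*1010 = 5711550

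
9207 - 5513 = 3694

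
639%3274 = 639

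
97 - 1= 96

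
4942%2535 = 2407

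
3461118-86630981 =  - 83169863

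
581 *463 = 269003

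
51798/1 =51798 = 51798.00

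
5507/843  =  5507/843 =6.53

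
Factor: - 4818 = -2^1*3^1 * 11^1*73^1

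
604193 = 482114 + 122079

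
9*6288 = 56592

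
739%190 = 169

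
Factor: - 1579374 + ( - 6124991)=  - 5^1*1540873^1 = - 7704365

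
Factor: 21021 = 3^1*7^2*11^1*13^1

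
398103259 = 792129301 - 394026042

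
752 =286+466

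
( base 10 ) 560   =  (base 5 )4220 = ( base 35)g0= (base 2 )1000110000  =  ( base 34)gg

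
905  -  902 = 3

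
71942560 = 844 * 85240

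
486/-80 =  - 243/40 = - 6.08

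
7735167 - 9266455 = - 1531288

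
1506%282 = 96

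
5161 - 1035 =4126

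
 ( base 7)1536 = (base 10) 615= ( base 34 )I3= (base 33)IL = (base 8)1147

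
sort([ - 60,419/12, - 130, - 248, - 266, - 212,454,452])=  [-266, - 248, - 212, - 130, - 60,419/12, 452, 454] 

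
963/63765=107/7085 =0.02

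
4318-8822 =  - 4504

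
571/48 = 11 + 43/48 = 11.90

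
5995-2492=3503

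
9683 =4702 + 4981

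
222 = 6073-5851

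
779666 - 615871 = 163795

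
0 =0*293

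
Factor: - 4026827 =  - 7^1*575261^1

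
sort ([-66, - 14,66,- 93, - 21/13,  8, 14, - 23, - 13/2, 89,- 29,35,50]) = [-93, - 66, - 29,-23,  -  14, - 13/2, - 21/13,8,14, 35,50, 66,  89 ] 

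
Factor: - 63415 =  - 5^1*11^1*1153^1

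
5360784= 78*68728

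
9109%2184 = 373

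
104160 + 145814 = 249974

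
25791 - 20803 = 4988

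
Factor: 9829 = 9829^1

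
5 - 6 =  - 1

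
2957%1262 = 433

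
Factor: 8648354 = 2^1*  11^2*13^1*2749^1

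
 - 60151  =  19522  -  79673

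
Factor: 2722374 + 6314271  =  3^1 * 5^1*109^1*5527^1 =9036645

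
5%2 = 1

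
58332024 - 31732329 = 26599695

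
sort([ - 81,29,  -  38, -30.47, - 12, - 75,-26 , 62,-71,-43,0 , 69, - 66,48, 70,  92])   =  [ - 81, - 75, - 71 ,-66,-43, - 38,-30.47,  -  26, - 12,0,29,48,62,  69,70,92 ] 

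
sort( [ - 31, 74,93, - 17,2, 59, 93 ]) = [-31,-17, 2, 59,74, 93, 93] 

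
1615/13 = 124 + 3/13= 124.23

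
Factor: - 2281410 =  - 2^1*3^2 * 5^1 * 25349^1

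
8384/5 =8384/5 = 1676.80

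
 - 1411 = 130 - 1541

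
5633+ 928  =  6561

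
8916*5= 44580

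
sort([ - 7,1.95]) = [ - 7 , 1.95] 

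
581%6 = 5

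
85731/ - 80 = -1072 + 29/80 = -1071.64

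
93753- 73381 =20372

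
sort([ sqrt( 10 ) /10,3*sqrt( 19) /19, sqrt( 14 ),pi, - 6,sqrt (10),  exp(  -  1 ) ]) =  [-6 , sqrt(10)/10,exp (  -  1),3*sqrt ( 19)/19, pi,sqrt(10 ), sqrt( 14) ]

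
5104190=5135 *994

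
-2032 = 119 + - 2151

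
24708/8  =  3088 + 1/2 = 3088.50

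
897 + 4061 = 4958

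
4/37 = 4/37 = 0.11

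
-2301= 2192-4493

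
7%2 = 1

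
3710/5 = 742  =  742.00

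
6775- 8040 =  - 1265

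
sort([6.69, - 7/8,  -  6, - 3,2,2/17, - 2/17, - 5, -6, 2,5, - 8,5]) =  [ - 8, - 6,-6, - 5, - 3 , - 7/8, - 2/17,2/17, 2,2, 5,5,6.69]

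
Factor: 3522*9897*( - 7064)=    -2^4*3^2*587^1*883^1*3299^1 = -246231500976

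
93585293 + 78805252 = 172390545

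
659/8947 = 659/8947 = 0.07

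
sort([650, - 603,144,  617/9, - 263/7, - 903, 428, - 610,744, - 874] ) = [-903, - 874,-610, - 603, - 263/7,  617/9,144, 428, 650,744] 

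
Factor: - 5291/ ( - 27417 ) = 3^( - 1 )*11^1*19^(-1 )  =  11/57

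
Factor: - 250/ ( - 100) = 2^( - 1)* 5^1 = 5/2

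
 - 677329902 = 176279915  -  853609817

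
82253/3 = 27417+2/3 = 27417.67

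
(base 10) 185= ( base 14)d3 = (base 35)5A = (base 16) b9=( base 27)6n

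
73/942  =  73/942 = 0.08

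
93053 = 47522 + 45531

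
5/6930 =1/1386 = 0.00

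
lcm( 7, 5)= 35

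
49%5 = 4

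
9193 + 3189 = 12382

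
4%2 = 0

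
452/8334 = 226/4167 = 0.05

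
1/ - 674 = -1 +673/674 = -0.00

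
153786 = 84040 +69746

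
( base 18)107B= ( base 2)1011101010001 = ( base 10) 5969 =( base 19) GA3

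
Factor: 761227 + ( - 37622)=723605 =5^1 *17^1 *8513^1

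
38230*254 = 9710420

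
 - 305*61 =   -  18605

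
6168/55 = 6168/55 = 112.15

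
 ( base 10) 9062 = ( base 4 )2031212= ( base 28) BFI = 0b10001101100110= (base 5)242222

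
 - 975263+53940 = -921323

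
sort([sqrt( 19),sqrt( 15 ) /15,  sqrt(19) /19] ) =[ sqrt( 19)/19,  sqrt ( 15 )/15,sqrt(19) ]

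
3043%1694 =1349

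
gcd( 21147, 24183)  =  3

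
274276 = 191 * 1436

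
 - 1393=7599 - 8992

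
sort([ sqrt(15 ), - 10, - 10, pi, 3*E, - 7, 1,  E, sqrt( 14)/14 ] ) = [  -  10, - 10,-7, sqrt(14 )/14, 1, E,pi, sqrt( 15),  3*E]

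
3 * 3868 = 11604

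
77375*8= 619000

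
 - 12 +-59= -71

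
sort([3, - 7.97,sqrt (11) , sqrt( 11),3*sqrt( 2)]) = [ - 7.97,3, sqrt(11), sqrt(11),3 * sqrt( 2 ) ] 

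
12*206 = 2472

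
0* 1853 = 0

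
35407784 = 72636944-37229160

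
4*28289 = 113156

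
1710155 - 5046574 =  - 3336419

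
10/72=5/36 = 0.14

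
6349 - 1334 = 5015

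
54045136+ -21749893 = 32295243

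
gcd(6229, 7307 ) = 1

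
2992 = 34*88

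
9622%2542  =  1996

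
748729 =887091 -138362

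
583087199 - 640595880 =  - 57508681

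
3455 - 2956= 499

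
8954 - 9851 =  -  897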